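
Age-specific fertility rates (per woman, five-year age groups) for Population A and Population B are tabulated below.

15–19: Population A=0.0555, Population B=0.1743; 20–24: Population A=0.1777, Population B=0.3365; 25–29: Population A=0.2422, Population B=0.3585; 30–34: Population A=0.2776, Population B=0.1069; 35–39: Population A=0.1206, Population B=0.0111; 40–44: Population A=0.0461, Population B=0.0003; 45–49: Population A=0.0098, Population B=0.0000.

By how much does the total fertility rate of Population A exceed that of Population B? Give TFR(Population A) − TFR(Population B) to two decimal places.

Population A:
  Sum of ASFRs = 0.0555 + 0.1777 + 0.2422 + 0.2776 + 0.1206 + 0.0461 + 0.0098 = 0.9295
  TFR = 5 × 0.9295 = 4.6475
Population B:
  Sum of ASFRs = 0.1743 + 0.3365 + 0.3585 + 0.1069 + 0.0111 + 0.0003 + 0.0000 = 0.9876
  TFR = 5 × 0.9876 = 4.938
Difference = 4.6475 − 4.938 = -0.2905

-0.29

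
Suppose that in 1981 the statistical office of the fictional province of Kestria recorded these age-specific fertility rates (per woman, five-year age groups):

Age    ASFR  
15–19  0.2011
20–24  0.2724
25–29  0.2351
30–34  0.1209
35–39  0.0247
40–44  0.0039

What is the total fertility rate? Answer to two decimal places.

4.29

Sum of ASFRs = 0.2011 + 0.2724 + 0.2351 + 0.1209 + 0.0247 + 0.0039 = 0.8581
TFR = 5 × 0.8581 = 4.2905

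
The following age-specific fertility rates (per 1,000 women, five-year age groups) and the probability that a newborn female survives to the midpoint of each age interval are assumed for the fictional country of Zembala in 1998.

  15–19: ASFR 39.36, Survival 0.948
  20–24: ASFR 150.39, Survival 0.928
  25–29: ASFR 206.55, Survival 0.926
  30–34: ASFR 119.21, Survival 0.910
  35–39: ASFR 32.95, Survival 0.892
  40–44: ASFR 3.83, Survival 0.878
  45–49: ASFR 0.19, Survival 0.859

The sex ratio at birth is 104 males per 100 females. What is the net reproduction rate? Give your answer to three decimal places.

1.249

Proportion female at birth = 100 / (100 + 104) = 0.49020.
Each age group contributes 5 × ASFR × survival:
  15–19: 5 × 39.36/1000 × 0.948 = 0.18657
  20–24: 5 × 150.39/1000 × 0.928 = 0.69781
  25–29: 5 × 206.55/1000 × 0.926 = 0.95633
  30–34: 5 × 119.21/1000 × 0.910 = 0.54241
  35–39: 5 × 32.95/1000 × 0.892 = 0.14696
  40–44: 5 × 3.83/1000 × 0.878 = 0.01681
  45–49: 5 × 0.19/1000 × 0.859 = 0.00082
Sum = 2.54771
NRR = 0.49020 × 2.54771 = 1.24889
NRR > 1, so each generation more than replaces itself.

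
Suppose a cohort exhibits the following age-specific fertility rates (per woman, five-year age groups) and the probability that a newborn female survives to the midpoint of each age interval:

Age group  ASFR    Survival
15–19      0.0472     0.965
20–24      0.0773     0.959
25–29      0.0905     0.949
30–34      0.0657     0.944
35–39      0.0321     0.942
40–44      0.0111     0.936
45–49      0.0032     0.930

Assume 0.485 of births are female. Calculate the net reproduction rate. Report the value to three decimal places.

0.755

Proportion female at birth = 0.485.
Survival-weighted fertility by age (5·fₓ·Sₓ):
  15–19: 5 × 0.0472 × 0.965 = 0.22774
  20–24: 5 × 0.0773 × 0.959 = 0.37065
  25–29: 5 × 0.0905 × 0.949 = 0.42942
  30–34: 5 × 0.0657 × 0.944 = 0.31010
  35–39: 5 × 0.0321 × 0.942 = 0.15119
  40–44: 5 × 0.0111 × 0.936 = 0.05195
  45–49: 5 × 0.0032 × 0.930 = 0.01488
Sum = 1.55593
NRR = 0.485 × 1.55593 = 0.75463
An NRR under 1 implies long-run decline under these rates.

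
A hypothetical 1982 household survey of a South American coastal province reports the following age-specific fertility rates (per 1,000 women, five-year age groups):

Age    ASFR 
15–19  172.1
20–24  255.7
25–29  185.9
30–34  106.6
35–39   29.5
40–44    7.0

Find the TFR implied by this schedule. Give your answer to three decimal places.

3.784

Sum of ASFRs = 172.1 + 255.7 + 185.9 + 106.6 + 29.5 + 7.0 = 756.8
TFR = 5 × 756.8 / 1000 = 3.784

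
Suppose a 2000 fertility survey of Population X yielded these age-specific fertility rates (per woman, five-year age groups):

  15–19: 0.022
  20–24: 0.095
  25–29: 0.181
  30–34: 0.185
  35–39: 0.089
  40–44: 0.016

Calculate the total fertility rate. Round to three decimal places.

2.940

Sum of ASFRs = 0.022 + 0.095 + 0.181 + 0.185 + 0.089 + 0.016 = 0.588
TFR = 5 × 0.588 = 2.94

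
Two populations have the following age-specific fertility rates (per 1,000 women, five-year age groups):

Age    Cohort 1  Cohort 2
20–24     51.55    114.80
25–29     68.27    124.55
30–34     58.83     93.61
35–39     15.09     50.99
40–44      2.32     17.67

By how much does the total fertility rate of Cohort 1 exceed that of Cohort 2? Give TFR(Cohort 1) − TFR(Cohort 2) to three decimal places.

-1.028

Cohort 1:
  Sum of ASFRs = 51.55 + 68.27 + 58.83 + 15.09 + 2.32 = 196.06
  TFR = 5 × 196.06 / 1000 = 0.9803
Cohort 2:
  Sum of ASFRs = 114.80 + 124.55 + 93.61 + 50.99 + 17.67 = 401.62
  TFR = 5 × 401.62 / 1000 = 2.0081
Difference = 0.9803 − 2.0081 = -1.0278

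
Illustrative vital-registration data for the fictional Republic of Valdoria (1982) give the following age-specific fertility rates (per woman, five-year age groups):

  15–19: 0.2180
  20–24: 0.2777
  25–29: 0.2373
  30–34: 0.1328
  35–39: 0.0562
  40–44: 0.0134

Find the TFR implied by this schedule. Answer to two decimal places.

4.68

Sum of ASFRs = 0.2180 + 0.2777 + 0.2373 + 0.1328 + 0.0562 + 0.0134 = 0.9354
TFR = 5 × 0.9354 = 4.677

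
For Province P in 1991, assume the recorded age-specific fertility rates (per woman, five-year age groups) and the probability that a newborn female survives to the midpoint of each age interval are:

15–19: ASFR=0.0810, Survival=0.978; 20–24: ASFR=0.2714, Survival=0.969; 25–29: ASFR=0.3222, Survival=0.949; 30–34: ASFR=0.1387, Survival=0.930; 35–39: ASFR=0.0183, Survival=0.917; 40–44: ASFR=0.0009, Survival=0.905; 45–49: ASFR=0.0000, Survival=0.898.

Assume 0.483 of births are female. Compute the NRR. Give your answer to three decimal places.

1.919

Proportion female at birth = 0.483.
Per-age-group product (5 × ASFR × survival probability):
  15–19: 5 × 0.0810 × 0.978 = 0.39609
  20–24: 5 × 0.2714 × 0.969 = 1.31493
  25–29: 5 × 0.3222 × 0.949 = 1.52884
  30–34: 5 × 0.1387 × 0.930 = 0.64496
  35–39: 5 × 0.0183 × 0.917 = 0.08391
  40–44: 5 × 0.0009 × 0.905 = 0.00407
  45–49: 5 × 0.0000 × 0.898 = 0.00000
Sum = 3.97280
NRR = 0.483 × 3.97280 = 1.91886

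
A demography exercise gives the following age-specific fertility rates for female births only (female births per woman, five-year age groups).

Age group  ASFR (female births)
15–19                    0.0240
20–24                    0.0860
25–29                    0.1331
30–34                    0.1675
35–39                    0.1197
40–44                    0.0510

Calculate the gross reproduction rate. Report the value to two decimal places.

2.91

Sum of female ASFRs = 0.0240 + 0.0860 + 0.1331 + 0.1675 + 0.1197 + 0.0510 = 0.5813
GRR = 5 × 0.5813 = 2.9065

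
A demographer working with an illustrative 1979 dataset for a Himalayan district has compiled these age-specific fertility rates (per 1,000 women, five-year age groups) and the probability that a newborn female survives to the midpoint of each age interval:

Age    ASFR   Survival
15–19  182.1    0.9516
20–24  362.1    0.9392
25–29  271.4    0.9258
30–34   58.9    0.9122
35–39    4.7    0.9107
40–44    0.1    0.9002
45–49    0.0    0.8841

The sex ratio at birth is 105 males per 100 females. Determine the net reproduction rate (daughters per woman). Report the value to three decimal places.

2.007

Proportion female at birth = 100 / (100 + 105) = 0.48780.
Per-age-group product (5 × ASFR × survival probability):
  15–19: 5 × 182.1/1000 × 0.9516 = 0.86643
  20–24: 5 × 362.1/1000 × 0.9392 = 1.70042
  25–29: 5 × 271.4/1000 × 0.9258 = 1.25631
  30–34: 5 × 58.9/1000 × 0.9122 = 0.26864
  35–39: 5 × 4.7/1000 × 0.9107 = 0.02140
  40–44: 5 × 0.1/1000 × 0.9002 = 0.00045
  45–49: 5 × 0.0/1000 × 0.8841 = 0.00000
Sum = 4.11365
NRR = 0.48780 × 4.11365 = 2.00664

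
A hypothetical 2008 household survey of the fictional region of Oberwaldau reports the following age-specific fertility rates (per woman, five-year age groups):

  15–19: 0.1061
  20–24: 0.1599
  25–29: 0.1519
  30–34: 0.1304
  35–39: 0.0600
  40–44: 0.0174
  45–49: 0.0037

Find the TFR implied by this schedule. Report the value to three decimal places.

Sum of ASFRs = 0.1061 + 0.1599 + 0.1519 + 0.1304 + 0.0600 + 0.0174 + 0.0037 = 0.6294
TFR = 5 × 0.6294 = 3.147

3.147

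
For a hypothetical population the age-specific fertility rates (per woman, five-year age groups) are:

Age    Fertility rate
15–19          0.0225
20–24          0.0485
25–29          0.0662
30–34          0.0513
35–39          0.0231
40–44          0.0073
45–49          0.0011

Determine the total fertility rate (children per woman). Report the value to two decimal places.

1.10

Sum of ASFRs = 0.0225 + 0.0485 + 0.0662 + 0.0513 + 0.0231 + 0.0073 + 0.0011 = 0.2200
TFR = 5 × 0.2200 = 1.1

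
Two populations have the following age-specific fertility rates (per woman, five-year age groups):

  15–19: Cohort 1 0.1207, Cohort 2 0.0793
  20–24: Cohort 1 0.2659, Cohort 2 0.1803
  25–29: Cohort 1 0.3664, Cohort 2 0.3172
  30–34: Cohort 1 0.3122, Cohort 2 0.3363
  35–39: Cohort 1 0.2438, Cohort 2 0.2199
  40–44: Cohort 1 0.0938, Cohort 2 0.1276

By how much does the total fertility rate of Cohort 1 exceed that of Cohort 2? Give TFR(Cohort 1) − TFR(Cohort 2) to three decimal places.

Cohort 1:
  Sum of ASFRs = 0.1207 + 0.2659 + 0.3664 + 0.3122 + 0.2438 + 0.0938 = 1.4028
  TFR = 5 × 1.4028 = 7.014
Cohort 2:
  Sum of ASFRs = 0.0793 + 0.1803 + 0.3172 + 0.3363 + 0.2199 + 0.1276 = 1.2606
  TFR = 5 × 1.2606 = 6.303
Difference = 7.014 − 6.303 = 0.711

0.711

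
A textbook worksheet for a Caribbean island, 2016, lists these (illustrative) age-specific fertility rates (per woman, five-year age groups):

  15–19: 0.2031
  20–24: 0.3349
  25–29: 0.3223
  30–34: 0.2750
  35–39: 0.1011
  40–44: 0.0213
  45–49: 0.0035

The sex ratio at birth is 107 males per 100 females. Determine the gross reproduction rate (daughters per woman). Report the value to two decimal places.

Proportion female at birth = 100 / (100 + 107) = 0.48309.
Sum of ASFRs = 0.2031 + 0.3349 + 0.3223 + 0.2750 + 0.1011 + 0.0213 + 0.0035 = 1.2612
TFR = 5 × 1.2612 = 6.306
GRR = 0.48309 × 6.306 = 3.04637

3.05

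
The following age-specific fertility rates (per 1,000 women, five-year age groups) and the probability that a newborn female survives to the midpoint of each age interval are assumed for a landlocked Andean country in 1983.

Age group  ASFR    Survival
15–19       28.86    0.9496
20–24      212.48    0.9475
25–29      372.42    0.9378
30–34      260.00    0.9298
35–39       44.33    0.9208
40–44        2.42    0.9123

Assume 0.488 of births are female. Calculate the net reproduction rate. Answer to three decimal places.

2.105

Proportion female at birth = 0.488.
Per-age-group product (5 × ASFR × survival probability):
  15–19: 5 × 28.86/1000 × 0.9496 = 0.13703
  20–24: 5 × 212.48/1000 × 0.9475 = 1.00662
  25–29: 5 × 372.42/1000 × 0.9378 = 1.74628
  30–34: 5 × 260.00/1000 × 0.9298 = 1.20874
  35–39: 5 × 44.33/1000 × 0.9208 = 0.20410
  40–44: 5 × 2.42/1000 × 0.9123 = 0.01104
Sum = 4.31381
NRR = 0.488 × 4.31381 = 2.10514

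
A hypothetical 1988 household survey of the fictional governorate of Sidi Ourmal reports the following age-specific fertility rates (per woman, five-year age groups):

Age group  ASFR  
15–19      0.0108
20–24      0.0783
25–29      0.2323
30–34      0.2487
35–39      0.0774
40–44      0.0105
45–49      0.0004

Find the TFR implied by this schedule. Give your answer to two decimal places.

Sum of ASFRs = 0.0108 + 0.0783 + 0.2323 + 0.2487 + 0.0774 + 0.0105 + 0.0004 = 0.6584
TFR = 5 × 0.6584 = 3.292

3.29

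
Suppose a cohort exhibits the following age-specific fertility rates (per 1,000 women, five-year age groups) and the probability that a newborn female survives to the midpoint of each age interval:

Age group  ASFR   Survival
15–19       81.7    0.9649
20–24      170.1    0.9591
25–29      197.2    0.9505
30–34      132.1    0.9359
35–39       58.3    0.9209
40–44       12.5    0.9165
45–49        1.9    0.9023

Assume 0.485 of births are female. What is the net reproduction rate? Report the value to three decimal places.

Proportion female at birth = 0.485.
Per-age-group product (5 × ASFR × survival probability):
  15–19: 5 × 81.7/1000 × 0.9649 = 0.39416
  20–24: 5 × 170.1/1000 × 0.9591 = 0.81571
  25–29: 5 × 197.2/1000 × 0.9505 = 0.93719
  30–34: 5 × 132.1/1000 × 0.9359 = 0.61816
  35–39: 5 × 58.3/1000 × 0.9209 = 0.26844
  40–44: 5 × 12.5/1000 × 0.9165 = 0.05728
  45–49: 5 × 1.9/1000 × 0.9023 = 0.00857
Sum = 3.09951
NRR = 0.485 × 3.09951 = 1.50326

1.503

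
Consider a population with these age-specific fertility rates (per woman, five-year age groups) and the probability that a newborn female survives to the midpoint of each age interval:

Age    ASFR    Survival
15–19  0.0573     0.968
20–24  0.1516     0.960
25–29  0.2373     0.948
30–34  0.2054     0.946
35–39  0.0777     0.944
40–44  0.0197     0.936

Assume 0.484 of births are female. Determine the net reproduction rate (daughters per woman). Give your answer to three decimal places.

Proportion female at birth = 0.484.
Each age group contributes 5 × ASFR × survival:
  15–19: 5 × 0.0573 × 0.968 = 0.27733
  20–24: 5 × 0.1516 × 0.960 = 0.72768
  25–29: 5 × 0.2373 × 0.948 = 1.12480
  30–34: 5 × 0.2054 × 0.946 = 0.97154
  35–39: 5 × 0.0777 × 0.944 = 0.36674
  40–44: 5 × 0.0197 × 0.936 = 0.09220
Sum = 3.56029
NRR = 0.484 × 3.56029 = 1.72318

1.723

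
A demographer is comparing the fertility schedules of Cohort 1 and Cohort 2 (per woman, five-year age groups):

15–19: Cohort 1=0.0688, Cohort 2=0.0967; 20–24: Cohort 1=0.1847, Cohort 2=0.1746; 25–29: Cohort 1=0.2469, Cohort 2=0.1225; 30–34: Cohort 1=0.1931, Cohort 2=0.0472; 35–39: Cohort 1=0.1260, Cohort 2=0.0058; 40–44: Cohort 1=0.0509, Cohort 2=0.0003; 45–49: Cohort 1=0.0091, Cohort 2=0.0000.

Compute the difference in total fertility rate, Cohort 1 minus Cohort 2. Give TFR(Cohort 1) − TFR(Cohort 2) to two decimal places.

2.16

Cohort 1:
  Sum of ASFRs = 0.0688 + 0.1847 + 0.2469 + 0.1931 + 0.1260 + 0.0509 + 0.0091 = 0.8795
  TFR = 5 × 0.8795 = 4.3975
Cohort 2:
  Sum of ASFRs = 0.0967 + 0.1746 + 0.1225 + 0.0472 + 0.0058 + 0.0003 + 0.0000 = 0.4471
  TFR = 5 × 0.4471 = 2.2355
Difference = 4.3975 − 2.2355 = 2.162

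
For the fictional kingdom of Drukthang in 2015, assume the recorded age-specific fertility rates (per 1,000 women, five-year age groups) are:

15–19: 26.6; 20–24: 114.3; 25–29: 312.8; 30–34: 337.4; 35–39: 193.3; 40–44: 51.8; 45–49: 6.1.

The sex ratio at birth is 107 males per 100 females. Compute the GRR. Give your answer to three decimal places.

2.518

Proportion female at birth = 100 / (100 + 107) = 0.48309.
Sum of ASFRs = 26.6 + 114.3 + 312.8 + 337.4 + 193.3 + 51.8 + 6.1 = 1042.3
TFR = 5 × 1042.3 / 1000 = 5.2115
GRR = 0.48309 × 5.2115 = 2.51762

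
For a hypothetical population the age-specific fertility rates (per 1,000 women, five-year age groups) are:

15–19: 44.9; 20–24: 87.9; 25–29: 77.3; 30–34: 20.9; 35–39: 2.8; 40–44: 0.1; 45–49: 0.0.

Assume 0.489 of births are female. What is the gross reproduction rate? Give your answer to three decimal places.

0.572

Proportion female at birth = 0.489.
Sum of ASFRs = 44.9 + 87.9 + 77.3 + 20.9 + 2.8 + 0.1 + 0.0 = 233.9
TFR = 5 × 233.9 / 1000 = 1.1695
GRR = 0.489 × 1.1695 = 0.57189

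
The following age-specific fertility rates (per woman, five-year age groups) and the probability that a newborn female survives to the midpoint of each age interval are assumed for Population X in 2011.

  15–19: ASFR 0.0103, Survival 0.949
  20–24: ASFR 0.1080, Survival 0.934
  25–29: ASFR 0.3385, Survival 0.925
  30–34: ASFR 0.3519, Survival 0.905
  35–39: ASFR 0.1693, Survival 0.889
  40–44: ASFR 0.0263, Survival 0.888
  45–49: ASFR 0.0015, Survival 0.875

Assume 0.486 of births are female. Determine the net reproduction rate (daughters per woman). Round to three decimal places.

Proportion female at birth = 0.486.
Per-age-group product (5 × ASFR × survival probability):
  15–19: 5 × 0.0103 × 0.949 = 0.04887
  20–24: 5 × 0.1080 × 0.934 = 0.50436
  25–29: 5 × 0.3385 × 0.925 = 1.56556
  30–34: 5 × 0.3519 × 0.905 = 1.59235
  35–39: 5 × 0.1693 × 0.889 = 0.75254
  40–44: 5 × 0.0263 × 0.888 = 0.11677
  45–49: 5 × 0.0015 × 0.875 = 0.00656
Sum = 4.58701
NRR = 0.486 × 4.58701 = 2.22929
NRR > 1, so each generation more than replaces itself.

2.229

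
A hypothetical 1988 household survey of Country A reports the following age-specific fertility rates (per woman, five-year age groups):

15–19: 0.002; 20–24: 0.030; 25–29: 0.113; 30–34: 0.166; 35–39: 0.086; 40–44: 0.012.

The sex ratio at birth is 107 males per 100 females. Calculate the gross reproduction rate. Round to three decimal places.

Proportion female at birth = 100 / (100 + 107) = 0.48309.
Sum of ASFRs = 0.002 + 0.030 + 0.113 + 0.166 + 0.086 + 0.012 = 0.409
TFR = 5 × 0.409 = 2.045
GRR = 0.48309 × 2.045 = 0.98792

0.988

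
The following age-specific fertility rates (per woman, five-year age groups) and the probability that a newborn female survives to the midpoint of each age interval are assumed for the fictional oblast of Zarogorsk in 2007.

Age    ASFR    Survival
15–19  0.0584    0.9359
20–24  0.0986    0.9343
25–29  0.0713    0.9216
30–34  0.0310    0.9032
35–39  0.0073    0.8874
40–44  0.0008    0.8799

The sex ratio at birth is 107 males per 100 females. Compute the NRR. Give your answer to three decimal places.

0.598

Proportion female at birth = 100 / (100 + 107) = 0.48309.
Per-age-group product (5 × ASFR × survival probability):
  15–19: 5 × 0.0584 × 0.9359 = 0.27328
  20–24: 5 × 0.0986 × 0.9343 = 0.46061
  25–29: 5 × 0.0713 × 0.9216 = 0.32855
  30–34: 5 × 0.0310 × 0.9032 = 0.14000
  35–39: 5 × 0.0073 × 0.8874 = 0.03239
  40–44: 5 × 0.0008 × 0.8799 = 0.00352
Sum = 1.23835
NRR = 0.48309 × 1.23835 = 0.59823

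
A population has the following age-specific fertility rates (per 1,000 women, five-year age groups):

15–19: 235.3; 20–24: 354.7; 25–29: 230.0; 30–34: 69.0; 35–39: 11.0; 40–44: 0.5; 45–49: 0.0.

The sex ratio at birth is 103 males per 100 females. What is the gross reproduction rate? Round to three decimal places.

Proportion female at birth = 100 / (100 + 103) = 0.49261.
Sum of ASFRs = 235.3 + 354.7 + 230.0 + 69.0 + 11.0 + 0.5 + 0.0 = 900.5
TFR = 5 × 900.5 / 1000 = 4.5025
GRR = 0.49261 × 4.5025 = 2.21798

2.218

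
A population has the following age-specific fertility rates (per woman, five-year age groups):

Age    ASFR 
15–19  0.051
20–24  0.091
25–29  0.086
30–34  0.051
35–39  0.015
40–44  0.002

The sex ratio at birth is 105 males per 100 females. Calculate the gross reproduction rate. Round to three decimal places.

Proportion female at birth = 100 / (100 + 105) = 0.48780.
Sum of ASFRs = 0.051 + 0.091 + 0.086 + 0.051 + 0.015 + 0.002 = 0.296
TFR = 5 × 0.296 = 1.48
GRR = 0.48780 × 1.48 = 0.72194

0.722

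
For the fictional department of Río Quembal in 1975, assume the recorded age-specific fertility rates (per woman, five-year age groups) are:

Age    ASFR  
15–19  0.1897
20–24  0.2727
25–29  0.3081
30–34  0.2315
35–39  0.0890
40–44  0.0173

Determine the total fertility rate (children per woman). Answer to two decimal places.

Sum of ASFRs = 0.1897 + 0.2727 + 0.3081 + 0.2315 + 0.0890 + 0.0173 = 1.1083
TFR = 5 × 1.1083 = 5.5415

5.54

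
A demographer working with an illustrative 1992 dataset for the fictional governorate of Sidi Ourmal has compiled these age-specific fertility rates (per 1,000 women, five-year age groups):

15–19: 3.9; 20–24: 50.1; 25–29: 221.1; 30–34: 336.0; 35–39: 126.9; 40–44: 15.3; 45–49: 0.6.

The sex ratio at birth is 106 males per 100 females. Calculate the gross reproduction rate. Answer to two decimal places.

1.83

Proportion female at birth = 100 / (100 + 106) = 0.48544.
Sum of ASFRs = 3.9 + 50.1 + 221.1 + 336.0 + 126.9 + 15.3 + 0.6 = 753.9
TFR = 5 × 753.9 / 1000 = 3.7695
GRR = 0.48544 × 3.7695 = 1.82987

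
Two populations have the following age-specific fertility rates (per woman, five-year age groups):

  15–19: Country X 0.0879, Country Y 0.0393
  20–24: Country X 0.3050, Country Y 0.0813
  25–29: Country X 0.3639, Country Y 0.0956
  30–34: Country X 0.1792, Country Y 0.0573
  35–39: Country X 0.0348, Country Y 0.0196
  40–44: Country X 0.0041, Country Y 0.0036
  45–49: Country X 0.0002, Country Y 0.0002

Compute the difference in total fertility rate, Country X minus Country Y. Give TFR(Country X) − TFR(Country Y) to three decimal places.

3.391

Country X:
  Sum of ASFRs = 0.0879 + 0.3050 + 0.3639 + 0.1792 + 0.0348 + 0.0041 + 0.0002 = 0.9751
  TFR = 5 × 0.9751 = 4.8755
Country Y:
  Sum of ASFRs = 0.0393 + 0.0813 + 0.0956 + 0.0573 + 0.0196 + 0.0036 + 0.0002 = 0.2969
  TFR = 5 × 0.2969 = 1.4845
Difference = 4.8755 − 1.4845 = 3.391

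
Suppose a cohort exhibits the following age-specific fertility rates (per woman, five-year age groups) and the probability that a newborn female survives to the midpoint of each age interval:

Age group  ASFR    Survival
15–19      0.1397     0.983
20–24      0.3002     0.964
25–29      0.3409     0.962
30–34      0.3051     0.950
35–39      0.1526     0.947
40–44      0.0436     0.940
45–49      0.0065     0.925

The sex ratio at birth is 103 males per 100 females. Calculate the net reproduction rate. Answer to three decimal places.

Proportion female at birth = 100 / (100 + 103) = 0.49261.
Per-age-group product (5 × ASFR × survival probability):
  15–19: 5 × 0.1397 × 0.983 = 0.68663
  20–24: 5 × 0.3002 × 0.964 = 1.44696
  25–29: 5 × 0.3409 × 0.962 = 1.63973
  30–34: 5 × 0.3051 × 0.950 = 1.44923
  35–39: 5 × 0.1526 × 0.947 = 0.72256
  40–44: 5 × 0.0436 × 0.940 = 0.20492
  45–49: 5 × 0.0065 × 0.925 = 0.03006
Sum = 6.18009
NRR = 0.49261 × 6.18009 = 3.04437

3.044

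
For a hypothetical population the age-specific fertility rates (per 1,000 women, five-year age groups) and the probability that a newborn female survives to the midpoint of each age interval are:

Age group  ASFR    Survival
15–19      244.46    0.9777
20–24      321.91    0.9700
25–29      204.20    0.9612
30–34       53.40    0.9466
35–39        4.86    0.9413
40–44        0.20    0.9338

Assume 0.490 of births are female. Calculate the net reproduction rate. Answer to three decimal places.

1.967

Proportion female at birth = 0.490.
Survival-weighted fertility by age (5·fₓ·Sₓ):
  15–19: 5 × 244.46/1000 × 0.9777 = 1.19504
  20–24: 5 × 321.91/1000 × 0.9700 = 1.56126
  25–29: 5 × 204.20/1000 × 0.9612 = 0.98139
  30–34: 5 × 53.40/1000 × 0.9466 = 0.25274
  35–39: 5 × 4.86/1000 × 0.9413 = 0.02287
  40–44: 5 × 0.20/1000 × 0.9338 = 0.00093
Sum = 4.01423
NRR = 0.490 × 4.01423 = 1.96697
An NRR exceeding 1 indicates intrinsic growth under these rates.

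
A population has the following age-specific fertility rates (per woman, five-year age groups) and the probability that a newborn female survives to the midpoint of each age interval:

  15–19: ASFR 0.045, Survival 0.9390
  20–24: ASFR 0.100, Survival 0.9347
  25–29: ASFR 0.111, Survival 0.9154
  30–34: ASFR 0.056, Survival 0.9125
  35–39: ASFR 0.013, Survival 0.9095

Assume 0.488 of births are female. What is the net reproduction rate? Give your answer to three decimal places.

Proportion female at birth = 0.488.
Per-age-group product (5 × ASFR × survival probability):
  15–19: 5 × 0.045 × 0.9390 = 0.21128
  20–24: 5 × 0.100 × 0.9347 = 0.46735
  25–29: 5 × 0.111 × 0.9154 = 0.50805
  30–34: 5 × 0.056 × 0.9125 = 0.25550
  35–39: 5 × 0.013 × 0.9095 = 0.05912
Sum = 1.50130
NRR = 0.488 × 1.50130 = 0.73263

0.733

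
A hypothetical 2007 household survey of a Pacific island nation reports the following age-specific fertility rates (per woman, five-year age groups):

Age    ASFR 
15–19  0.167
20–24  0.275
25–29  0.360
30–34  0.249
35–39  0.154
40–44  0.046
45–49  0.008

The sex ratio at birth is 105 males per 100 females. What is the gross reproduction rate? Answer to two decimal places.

Proportion female at birth = 100 / (100 + 105) = 0.48780.
Sum of ASFRs = 0.167 + 0.275 + 0.360 + 0.249 + 0.154 + 0.046 + 0.008 = 1.259
TFR = 5 × 1.259 = 6.295
GRR = 0.48780 × 6.295 = 3.07070

3.07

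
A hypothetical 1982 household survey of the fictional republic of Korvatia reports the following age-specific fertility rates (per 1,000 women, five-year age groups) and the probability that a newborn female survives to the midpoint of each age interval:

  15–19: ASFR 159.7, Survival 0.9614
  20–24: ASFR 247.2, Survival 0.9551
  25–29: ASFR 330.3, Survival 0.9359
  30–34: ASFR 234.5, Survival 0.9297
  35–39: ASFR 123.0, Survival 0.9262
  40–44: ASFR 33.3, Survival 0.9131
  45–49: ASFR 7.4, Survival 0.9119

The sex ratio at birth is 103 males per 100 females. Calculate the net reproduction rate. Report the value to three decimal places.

2.630

Proportion female at birth = 100 / (100 + 103) = 0.49261.
Each age group contributes 5 × ASFR × survival:
  15–19: 5 × 159.7/1000 × 0.9614 = 0.76768
  20–24: 5 × 247.2/1000 × 0.9551 = 1.18050
  25–29: 5 × 330.3/1000 × 0.9359 = 1.54564
  30–34: 5 × 234.5/1000 × 0.9297 = 1.09007
  35–39: 5 × 123.0/1000 × 0.9262 = 0.56961
  40–44: 5 × 33.3/1000 × 0.9131 = 0.15203
  45–49: 5 × 7.4/1000 × 0.9119 = 0.03374
Sum = 5.33927
NRR = 0.49261 × 5.33927 = 2.63018
An NRR exceeding 1 indicates intrinsic growth under these rates.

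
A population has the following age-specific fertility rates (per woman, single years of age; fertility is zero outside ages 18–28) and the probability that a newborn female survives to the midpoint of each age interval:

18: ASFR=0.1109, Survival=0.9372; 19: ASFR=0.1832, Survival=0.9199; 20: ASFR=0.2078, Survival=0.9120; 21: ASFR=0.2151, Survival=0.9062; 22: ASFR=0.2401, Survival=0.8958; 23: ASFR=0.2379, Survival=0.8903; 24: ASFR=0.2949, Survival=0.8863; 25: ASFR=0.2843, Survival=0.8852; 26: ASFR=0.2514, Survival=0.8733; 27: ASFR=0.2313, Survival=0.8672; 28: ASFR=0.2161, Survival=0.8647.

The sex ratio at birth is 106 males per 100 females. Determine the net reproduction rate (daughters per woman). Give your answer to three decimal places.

1.070

Proportion female at birth = 100 / (100 + 106) = 0.48544.
Each age group contributes 1 × ASFR × survival:
  18: 1 × 0.1109 × 0.9372 = 0.10394
  19: 1 × 0.1832 × 0.9199 = 0.16853
  20: 1 × 0.2078 × 0.9120 = 0.18951
  21: 1 × 0.2151 × 0.9062 = 0.19492
  22: 1 × 0.2401 × 0.8958 = 0.21508
  23: 1 × 0.2379 × 0.8903 = 0.21180
  24: 1 × 0.2949 × 0.8863 = 0.26137
  25: 1 × 0.2843 × 0.8852 = 0.25166
  26: 1 × 0.2514 × 0.8733 = 0.21955
  27: 1 × 0.2313 × 0.8672 = 0.20058
  28: 1 × 0.2161 × 0.8647 = 0.18686
Sum = 2.20380
NRR = 0.48544 × 2.20380 = 1.06981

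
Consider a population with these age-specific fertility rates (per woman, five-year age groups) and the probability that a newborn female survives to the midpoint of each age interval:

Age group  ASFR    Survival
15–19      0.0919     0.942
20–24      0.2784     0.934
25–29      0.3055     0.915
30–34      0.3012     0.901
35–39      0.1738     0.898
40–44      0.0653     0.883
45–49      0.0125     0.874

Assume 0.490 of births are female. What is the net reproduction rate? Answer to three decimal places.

2.749

Proportion female at birth = 0.490.
Each age group contributes 5 × ASFR × survival:
  15–19: 5 × 0.0919 × 0.942 = 0.43285
  20–24: 5 × 0.2784 × 0.934 = 1.30013
  25–29: 5 × 0.3055 × 0.915 = 1.39766
  30–34: 5 × 0.3012 × 0.901 = 1.35691
  35–39: 5 × 0.1738 × 0.898 = 0.78036
  40–44: 5 × 0.0653 × 0.883 = 0.28830
  45–49: 5 × 0.0125 × 0.874 = 0.05463
Sum = 5.61084
NRR = 0.490 × 5.61084 = 2.74931
An NRR exceeding 1 indicates intrinsic growth under these rates.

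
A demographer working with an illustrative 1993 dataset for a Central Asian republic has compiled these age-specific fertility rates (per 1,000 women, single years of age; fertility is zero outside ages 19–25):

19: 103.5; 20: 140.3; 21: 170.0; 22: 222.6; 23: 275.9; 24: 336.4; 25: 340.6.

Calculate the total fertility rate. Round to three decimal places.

1.589

Sum of ASFRs = 103.5 + 140.3 + 170.0 + 222.6 + 275.9 + 336.4 + 340.6 = 1589.3
TFR = 1589.3 / 1000 = 1.5893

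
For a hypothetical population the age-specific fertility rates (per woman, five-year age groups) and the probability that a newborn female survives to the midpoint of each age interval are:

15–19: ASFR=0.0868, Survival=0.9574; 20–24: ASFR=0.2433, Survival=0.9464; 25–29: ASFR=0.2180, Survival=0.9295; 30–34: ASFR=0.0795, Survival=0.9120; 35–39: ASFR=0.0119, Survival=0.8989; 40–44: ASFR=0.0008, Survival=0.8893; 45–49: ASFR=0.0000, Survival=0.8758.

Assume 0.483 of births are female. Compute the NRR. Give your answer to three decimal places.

Proportion female at birth = 0.483.
Weighting each age-specific rate by interval width and survival:
  15–19: 5 × 0.0868 × 0.9574 = 0.41551
  20–24: 5 × 0.2433 × 0.9464 = 1.15130
  25–29: 5 × 0.2180 × 0.9295 = 1.01316
  30–34: 5 × 0.0795 × 0.9120 = 0.36252
  35–39: 5 × 0.0119 × 0.8989 = 0.05348
  40–44: 5 × 0.0008 × 0.8893 = 0.00356
  45–49: 5 × 0.0000 × 0.8758 = 0.00000
Sum = 2.99953
NRR = 0.483 × 2.99953 = 1.44877

1.449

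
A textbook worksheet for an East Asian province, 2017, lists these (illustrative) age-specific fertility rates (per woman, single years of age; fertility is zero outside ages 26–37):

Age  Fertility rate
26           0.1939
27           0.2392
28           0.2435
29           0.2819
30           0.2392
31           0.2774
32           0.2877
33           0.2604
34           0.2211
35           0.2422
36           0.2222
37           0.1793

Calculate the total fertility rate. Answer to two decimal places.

Sum of ASFRs = 0.1939 + 0.2392 + 0.2435 + 0.2819 + 0.2392 + 0.2774 + 0.2877 + 0.2604 + 0.2211 + 0.2422 + 0.2222 + 0.1793 = 2.8880
TFR = 2.888

2.89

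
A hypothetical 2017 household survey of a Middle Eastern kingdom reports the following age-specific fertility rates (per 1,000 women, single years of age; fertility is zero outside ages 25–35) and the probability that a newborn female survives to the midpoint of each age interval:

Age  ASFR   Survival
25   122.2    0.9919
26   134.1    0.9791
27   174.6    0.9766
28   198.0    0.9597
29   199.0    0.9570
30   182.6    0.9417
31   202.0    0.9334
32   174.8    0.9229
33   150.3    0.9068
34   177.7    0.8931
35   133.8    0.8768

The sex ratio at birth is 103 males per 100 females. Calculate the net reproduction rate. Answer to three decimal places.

0.856

Proportion female at birth = 100 / (100 + 103) = 0.49261.
Survival-weighted fertility by age (1·fₓ·Sₓ):
  25: 1 × 122.2/1000 × 0.9919 = 0.12121
  26: 1 × 134.1/1000 × 0.9791 = 0.13130
  27: 1 × 174.6/1000 × 0.9766 = 0.17051
  28: 1 × 198.0/1000 × 0.9597 = 0.19002
  29: 1 × 199.0/1000 × 0.9570 = 0.19044
  30: 1 × 182.6/1000 × 0.9417 = 0.17195
  31: 1 × 202.0/1000 × 0.9334 = 0.18855
  32: 1 × 174.8/1000 × 0.9229 = 0.16132
  33: 1 × 150.3/1000 × 0.9068 = 0.13629
  34: 1 × 177.7/1000 × 0.8931 = 0.15870
  35: 1 × 133.8/1000 × 0.8768 = 0.11732
Sum = 1.73761
NRR = 0.49261 × 1.73761 = 0.85596
NRR < 1, so the cohort does not fully replace itself.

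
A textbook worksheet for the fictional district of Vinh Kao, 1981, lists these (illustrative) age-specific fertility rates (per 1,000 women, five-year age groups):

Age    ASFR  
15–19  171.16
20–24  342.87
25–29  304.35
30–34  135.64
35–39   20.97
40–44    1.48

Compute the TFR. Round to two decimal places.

4.88

Sum of ASFRs = 171.16 + 342.87 + 304.35 + 135.64 + 20.97 + 1.48 = 976.47
TFR = 5 × 976.47 / 1000 = 4.88235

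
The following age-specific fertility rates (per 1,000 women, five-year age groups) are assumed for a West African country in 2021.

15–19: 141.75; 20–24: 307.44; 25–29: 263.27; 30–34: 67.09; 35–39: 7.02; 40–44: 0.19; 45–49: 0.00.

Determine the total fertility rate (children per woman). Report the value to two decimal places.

Sum of ASFRs = 141.75 + 307.44 + 263.27 + 67.09 + 7.02 + 0.19 + 0.00 = 786.76
TFR = 5 × 786.76 / 1000 = 3.9338

3.93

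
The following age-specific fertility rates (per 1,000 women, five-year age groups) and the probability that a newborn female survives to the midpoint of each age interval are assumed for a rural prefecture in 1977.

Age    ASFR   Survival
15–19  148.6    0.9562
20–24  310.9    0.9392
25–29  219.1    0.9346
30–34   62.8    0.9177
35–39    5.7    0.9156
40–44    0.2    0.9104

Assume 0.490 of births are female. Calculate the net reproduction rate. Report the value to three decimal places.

1.720

Proportion female at birth = 0.490.
Weighting each age-specific rate by interval width and survival:
  15–19: 5 × 148.6/1000 × 0.9562 = 0.71046
  20–24: 5 × 310.9/1000 × 0.9392 = 1.45999
  25–29: 5 × 219.1/1000 × 0.9346 = 1.02385
  30–34: 5 × 62.8/1000 × 0.9177 = 0.28816
  35–39: 5 × 5.7/1000 × 0.9156 = 0.02609
  40–44: 5 × 0.2/1000 × 0.9104 = 0.00091
Sum = 3.50946
NRR = 0.490 × 3.50946 = 1.71964
An NRR exceeding 1 indicates intrinsic growth under these rates.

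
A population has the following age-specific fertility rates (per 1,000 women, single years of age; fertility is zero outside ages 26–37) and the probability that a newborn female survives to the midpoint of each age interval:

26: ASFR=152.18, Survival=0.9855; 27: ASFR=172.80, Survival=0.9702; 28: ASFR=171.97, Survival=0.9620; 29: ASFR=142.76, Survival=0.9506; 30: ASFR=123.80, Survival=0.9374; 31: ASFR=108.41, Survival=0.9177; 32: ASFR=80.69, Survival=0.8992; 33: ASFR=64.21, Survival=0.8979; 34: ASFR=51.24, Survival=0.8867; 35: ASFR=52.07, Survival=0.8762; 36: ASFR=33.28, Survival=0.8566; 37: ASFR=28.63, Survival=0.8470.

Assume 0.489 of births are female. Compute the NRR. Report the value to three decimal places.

0.542

Proportion female at birth = 0.489.
Weighting each age-specific rate by interval width and survival:
  26: 1 × 152.18/1000 × 0.9855 = 0.14997
  27: 1 × 172.80/1000 × 0.9702 = 0.16765
  28: 1 × 171.97/1000 × 0.9620 = 0.16544
  29: 1 × 142.76/1000 × 0.9506 = 0.13571
  30: 1 × 123.80/1000 × 0.9374 = 0.11605
  31: 1 × 108.41/1000 × 0.9177 = 0.09949
  32: 1 × 80.69/1000 × 0.8992 = 0.07256
  33: 1 × 64.21/1000 × 0.8979 = 0.05765
  34: 1 × 51.24/1000 × 0.8867 = 0.04543
  35: 1 × 52.07/1000 × 0.8762 = 0.04562
  36: 1 × 33.28/1000 × 0.8566 = 0.02851
  37: 1 × 28.63/1000 × 0.8470 = 0.02425
Sum = 1.10833
NRR = 0.489 × 1.10833 = 0.54197
An NRR under 1 implies long-run decline under these rates.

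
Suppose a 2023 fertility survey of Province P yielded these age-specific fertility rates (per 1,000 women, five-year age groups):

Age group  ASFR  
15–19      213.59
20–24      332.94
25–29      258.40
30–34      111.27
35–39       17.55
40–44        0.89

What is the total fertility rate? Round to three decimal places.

Sum of ASFRs = 213.59 + 332.94 + 258.40 + 111.27 + 17.55 + 0.89 = 934.64
TFR = 5 × 934.64 / 1000 = 4.6732

4.673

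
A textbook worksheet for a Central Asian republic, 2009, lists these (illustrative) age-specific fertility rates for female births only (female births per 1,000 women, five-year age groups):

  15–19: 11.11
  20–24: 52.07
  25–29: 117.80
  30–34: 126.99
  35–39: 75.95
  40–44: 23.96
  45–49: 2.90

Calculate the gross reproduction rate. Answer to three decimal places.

2.054

Sum of female ASFRs = 11.11 + 52.07 + 117.80 + 126.99 + 75.95 + 23.96 + 2.90 = 410.78
GRR = 5 × 410.78 / 1000 = 2.0539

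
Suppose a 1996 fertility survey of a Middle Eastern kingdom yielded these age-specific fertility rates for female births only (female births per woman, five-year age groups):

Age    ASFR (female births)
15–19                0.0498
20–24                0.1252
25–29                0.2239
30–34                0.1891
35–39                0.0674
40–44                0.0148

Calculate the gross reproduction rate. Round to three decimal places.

3.351

Sum of female ASFRs = 0.0498 + 0.1252 + 0.2239 + 0.1891 + 0.0674 + 0.0148 = 0.6702
GRR = 5 × 0.6702 = 3.351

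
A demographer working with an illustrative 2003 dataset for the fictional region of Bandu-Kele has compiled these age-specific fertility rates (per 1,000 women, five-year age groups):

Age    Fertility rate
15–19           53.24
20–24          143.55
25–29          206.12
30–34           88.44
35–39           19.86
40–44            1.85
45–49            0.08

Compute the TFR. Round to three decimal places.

2.566

Sum of ASFRs = 53.24 + 143.55 + 206.12 + 88.44 + 19.86 + 1.85 + 0.08 = 513.14
TFR = 5 × 513.14 / 1000 = 2.5657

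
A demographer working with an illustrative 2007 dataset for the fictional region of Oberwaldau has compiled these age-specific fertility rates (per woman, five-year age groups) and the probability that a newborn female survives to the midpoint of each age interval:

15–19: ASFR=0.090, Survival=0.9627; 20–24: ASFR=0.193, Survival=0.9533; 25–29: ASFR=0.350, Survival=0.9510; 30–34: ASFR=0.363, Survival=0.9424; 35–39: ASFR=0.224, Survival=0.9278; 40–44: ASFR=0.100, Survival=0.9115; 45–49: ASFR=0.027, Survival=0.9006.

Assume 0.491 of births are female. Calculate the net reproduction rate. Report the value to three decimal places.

3.115

Proportion female at birth = 0.491.
Each age group contributes 5 × ASFR × survival:
  15–19: 5 × 0.090 × 0.9627 = 0.43322
  20–24: 5 × 0.193 × 0.9533 = 0.91993
  25–29: 5 × 0.350 × 0.9510 = 1.66425
  30–34: 5 × 0.363 × 0.9424 = 1.71046
  35–39: 5 × 0.224 × 0.9278 = 1.03914
  40–44: 5 × 0.100 × 0.9115 = 0.45575
  45–49: 5 × 0.027 × 0.9006 = 0.12158
Sum = 6.34433
NRR = 0.491 × 6.34433 = 3.11507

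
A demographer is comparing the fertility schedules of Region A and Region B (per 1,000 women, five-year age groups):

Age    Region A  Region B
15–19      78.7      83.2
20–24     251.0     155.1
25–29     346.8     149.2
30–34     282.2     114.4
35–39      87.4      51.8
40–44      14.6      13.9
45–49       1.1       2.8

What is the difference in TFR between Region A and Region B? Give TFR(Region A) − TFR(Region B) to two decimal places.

Region A:
  Sum of ASFRs = 78.7 + 251.0 + 346.8 + 282.2 + 87.4 + 14.6 + 1.1 = 1061.8
  TFR = 5 × 1061.8 / 1000 = 5.309
Region B:
  Sum of ASFRs = 83.2 + 155.1 + 149.2 + 114.4 + 51.8 + 13.9 + 2.8 = 570.4
  TFR = 5 × 570.4 / 1000 = 2.852
Difference = 5.309 − 2.852 = 2.457

2.46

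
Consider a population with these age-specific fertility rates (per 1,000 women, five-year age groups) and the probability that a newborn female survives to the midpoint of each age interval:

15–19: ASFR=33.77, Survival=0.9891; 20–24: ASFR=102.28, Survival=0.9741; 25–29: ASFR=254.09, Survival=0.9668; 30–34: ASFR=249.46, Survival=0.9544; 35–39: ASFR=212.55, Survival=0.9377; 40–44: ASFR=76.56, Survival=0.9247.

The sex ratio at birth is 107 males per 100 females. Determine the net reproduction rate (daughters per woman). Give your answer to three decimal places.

2.142

Proportion female at birth = 100 / (100 + 107) = 0.48309.
Survival-weighted fertility by age (5·fₓ·Sₓ):
  15–19: 5 × 33.77/1000 × 0.9891 = 0.16701
  20–24: 5 × 102.28/1000 × 0.9741 = 0.49815
  25–29: 5 × 254.09/1000 × 0.9668 = 1.22827
  30–34: 5 × 249.46/1000 × 0.9544 = 1.19042
  35–39: 5 × 212.55/1000 × 0.9377 = 0.99654
  40–44: 5 × 76.56/1000 × 0.9247 = 0.35398
Sum = 4.43437
NRR = 0.48309 × 4.43437 = 2.14220
With NRR above 1 the population is above replacement fertility.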